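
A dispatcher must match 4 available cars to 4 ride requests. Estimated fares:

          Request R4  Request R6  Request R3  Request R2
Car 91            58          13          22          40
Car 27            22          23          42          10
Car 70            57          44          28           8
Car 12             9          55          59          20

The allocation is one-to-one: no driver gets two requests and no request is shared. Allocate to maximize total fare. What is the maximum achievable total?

Optimal: Car 91→Request R2 ($40), Car 27→Request R3 ($42), Car 70→Request R4 ($57), Car 12→Request R6 ($55) — total 40+42+57+55 = $194.
Max-entry greedy (repeatedly take the single best remaining cell) gives $171, worse by 23.

Max total: $194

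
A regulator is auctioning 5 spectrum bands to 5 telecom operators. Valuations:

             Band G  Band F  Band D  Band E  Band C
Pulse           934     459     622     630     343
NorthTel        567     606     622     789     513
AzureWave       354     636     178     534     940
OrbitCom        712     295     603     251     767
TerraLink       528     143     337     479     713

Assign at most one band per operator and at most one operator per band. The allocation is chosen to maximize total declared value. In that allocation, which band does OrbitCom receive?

OrbitCom receives Band D.

Treat this as an assignment problem: match each operator to one band.
Optimal: Pulse→Band G ($934M), NorthTel→Band E ($789M), AzureWave→Band F ($636M), OrbitCom→Band D ($603M), TerraLink→Band C ($713M) — total 934+789+636+603+713 = $3675M.
Column-greedy (each band in turn goes to its best remaining operator) gives $3438M, worse by 237.
Next-best assignment: Pulse→Band G, NorthTel→Band F, AzureWave→Band C, OrbitCom→Band D, TerraLink→Band E = $3562M.
OrbitCom's own top band is Band C ($767M), but forcing OrbitCom→Band C and reassigning the rest optimally gives only $3463M — worse by 212.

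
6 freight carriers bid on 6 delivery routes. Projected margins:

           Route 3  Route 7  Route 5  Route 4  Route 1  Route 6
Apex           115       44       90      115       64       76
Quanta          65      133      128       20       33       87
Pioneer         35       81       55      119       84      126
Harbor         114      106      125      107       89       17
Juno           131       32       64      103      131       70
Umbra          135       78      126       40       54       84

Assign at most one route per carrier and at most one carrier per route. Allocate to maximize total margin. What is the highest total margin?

Max total: $765k

Optimal: Apex→Route 4 ($115k), Quanta→Route 7 ($133k), Pioneer→Route 6 ($126k), Harbor→Route 5 ($125k), Juno→Route 1 ($131k), Umbra→Route 3 ($135k) — total 115+133+126+125+131+135 = $765k.
Column-greedy (each route in turn goes to its best remaining carrier) gives $719k, worse by 46.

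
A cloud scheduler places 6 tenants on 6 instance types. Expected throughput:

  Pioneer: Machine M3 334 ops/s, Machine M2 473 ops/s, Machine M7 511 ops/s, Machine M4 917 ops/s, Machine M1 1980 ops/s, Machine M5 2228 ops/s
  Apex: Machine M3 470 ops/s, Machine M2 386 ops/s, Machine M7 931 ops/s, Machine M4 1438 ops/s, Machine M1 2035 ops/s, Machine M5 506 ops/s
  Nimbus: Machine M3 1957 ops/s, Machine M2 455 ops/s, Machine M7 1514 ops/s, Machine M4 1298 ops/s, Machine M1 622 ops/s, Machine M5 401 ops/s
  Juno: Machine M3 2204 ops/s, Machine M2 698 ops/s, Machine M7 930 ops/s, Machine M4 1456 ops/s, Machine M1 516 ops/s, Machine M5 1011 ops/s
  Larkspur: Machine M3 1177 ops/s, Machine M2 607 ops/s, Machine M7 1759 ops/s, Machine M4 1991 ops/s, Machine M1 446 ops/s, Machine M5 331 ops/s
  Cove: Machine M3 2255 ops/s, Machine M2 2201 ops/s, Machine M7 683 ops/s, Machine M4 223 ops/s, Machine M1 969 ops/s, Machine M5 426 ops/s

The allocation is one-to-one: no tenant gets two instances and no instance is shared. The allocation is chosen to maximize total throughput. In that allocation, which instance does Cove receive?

Cove receives Machine M2.

Optimal: Pioneer→Machine M5 (2228 ops/s), Apex→Machine M1 (2035 ops/s), Nimbus→Machine M7 (1514 ops/s), Juno→Machine M3 (2204 ops/s), Larkspur→Machine M4 (1991 ops/s), Cove→Machine M2 (2201 ops/s) — total 2228+2035+1514+2204+1991+2201 = 12173 ops/s.
Max-entry greedy (repeatedly take the single best remaining cell) gives 10721 ops/s, worse by 1452.
Next-best assignment: Pioneer→Machine M5, Apex→Machine M1, Nimbus→Machine M4, Juno→Machine M3, Larkspur→Machine M7, Cove→Machine M2 = 11725 ops/s.
Cove's own top instance is Machine M3 (2255 ops/s), but forcing Cove→Machine M3 and reassigning the rest optimally gives only 10721 ops/s — worse by 1452.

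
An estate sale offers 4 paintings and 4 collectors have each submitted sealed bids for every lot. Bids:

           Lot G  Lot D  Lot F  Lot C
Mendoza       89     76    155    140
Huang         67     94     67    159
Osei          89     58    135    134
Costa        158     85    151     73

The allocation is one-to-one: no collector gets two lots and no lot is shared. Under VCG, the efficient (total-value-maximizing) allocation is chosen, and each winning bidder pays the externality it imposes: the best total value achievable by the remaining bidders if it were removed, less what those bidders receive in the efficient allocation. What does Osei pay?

Osei pays $65.

Efficient allocation: Mendoza→Lot F ($155), Huang→Lot D ($94), Osei→Lot C ($134), Costa→Lot G ($158); total welfare W = $541.
Osei receives Lot C at value $134, so the others get W − 134 = $407.
Without Osei: best allocation of the remaining 3 bidders over all 4 lots is Mendoza→Lot F ($155), Huang→Lot C ($159), Costa→Lot G ($158), total $472.
VCG payment = (others' best without Osei) − (others' welfare with Osei) = 472 − 407 = $65.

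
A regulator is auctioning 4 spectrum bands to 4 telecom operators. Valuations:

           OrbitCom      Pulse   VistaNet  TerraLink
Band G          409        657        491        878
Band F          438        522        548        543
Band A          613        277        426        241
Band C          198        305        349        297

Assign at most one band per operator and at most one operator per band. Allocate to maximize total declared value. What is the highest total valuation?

Maximum total: $2362M

Treat this as an assignment problem: match each operator to one band.
Optimal: OrbitCom→Band A ($613M), Pulse→Band F ($522M), VistaNet→Band C ($349M), TerraLink→Band G ($878M) — total 613+522+349+878 = $2362M.
Max-entry greedy (repeatedly take the single best remaining cell) gives $2344M, worse by 18.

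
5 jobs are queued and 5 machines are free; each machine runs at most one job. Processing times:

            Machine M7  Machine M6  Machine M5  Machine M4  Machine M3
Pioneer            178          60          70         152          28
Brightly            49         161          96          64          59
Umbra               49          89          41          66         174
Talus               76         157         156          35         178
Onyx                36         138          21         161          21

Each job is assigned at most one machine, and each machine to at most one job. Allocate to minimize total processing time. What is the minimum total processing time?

Minimum total: 206 min

Optimal: Pioneer→Machine M6 (60 min), Brightly→Machine M7 (49 min), Umbra→Machine M5 (41 min), Talus→Machine M4 (35 min), Onyx→Machine M3 (21 min) — total 60+49+41+35+21 = 206 min.
Row-greedy (each job in turn takes its cheapest remaining machine) gives 291 min, worse by 85.
Next-best assignment: Pioneer→Machine M3, Brightly→Machine M7, Umbra→Machine M6, Talus→Machine M4, Onyx→Machine M5 = 222 min.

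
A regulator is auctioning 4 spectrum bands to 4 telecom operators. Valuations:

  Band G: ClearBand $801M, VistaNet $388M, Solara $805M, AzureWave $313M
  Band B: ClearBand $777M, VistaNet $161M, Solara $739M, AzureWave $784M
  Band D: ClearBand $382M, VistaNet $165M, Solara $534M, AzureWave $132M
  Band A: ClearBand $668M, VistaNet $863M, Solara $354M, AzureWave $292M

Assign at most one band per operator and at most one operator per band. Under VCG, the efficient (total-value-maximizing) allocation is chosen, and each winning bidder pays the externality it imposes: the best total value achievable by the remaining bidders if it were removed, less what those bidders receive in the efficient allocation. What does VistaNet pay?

VistaNet pays $138M.

Efficient allocation: ClearBand→Band G ($801M), VistaNet→Band A ($863M), Solara→Band D ($534M), AzureWave→Band B ($784M); total welfare W = $2982M.
VistaNet receives Band A at value $863M, so the others get W − 863 = $2119M.
Without VistaNet: best allocation of the remaining 3 bidders over all 4 bands is ClearBand→Band A ($668M), Solara→Band G ($805M), AzureWave→Band B ($784M), total $2257M.
VCG payment = (others' best without VistaNet) − (others' welfare with VistaNet) = 2257 − 2119 = $138M.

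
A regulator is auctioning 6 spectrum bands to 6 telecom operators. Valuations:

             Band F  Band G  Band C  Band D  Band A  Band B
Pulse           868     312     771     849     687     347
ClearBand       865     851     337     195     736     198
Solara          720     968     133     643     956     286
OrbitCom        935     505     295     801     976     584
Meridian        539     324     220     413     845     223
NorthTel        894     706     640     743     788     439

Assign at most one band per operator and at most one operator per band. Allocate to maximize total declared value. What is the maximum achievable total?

Optimal: Pulse→Band C ($771M), ClearBand→Band F ($865M), Solara→Band G ($968M), OrbitCom→Band B ($584M), Meridian→Band A ($845M), NorthTel→Band D ($743M) — total 771+865+968+584+845+743 = $4776M.

Maximum total: $4776M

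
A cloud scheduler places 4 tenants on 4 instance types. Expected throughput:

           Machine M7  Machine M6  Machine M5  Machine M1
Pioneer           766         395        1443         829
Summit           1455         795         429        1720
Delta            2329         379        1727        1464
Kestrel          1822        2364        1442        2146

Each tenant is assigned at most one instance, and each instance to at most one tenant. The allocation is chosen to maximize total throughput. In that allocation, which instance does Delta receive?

Treat this as an assignment problem: match each tenant to one instance.
Optimal: Pioneer→Machine M5 (1443 ops/s), Summit→Machine M1 (1720 ops/s), Delta→Machine M7 (2329 ops/s), Kestrel→Machine M6 (2364 ops/s) — total 1443+1720+2329+2364 = 7856 ops/s.
Next-best assignment: Pioneer→Machine M5, Summit→Machine M7, Delta→Machine M1, Kestrel→Machine M6 = 6726 ops/s.
Swapping Kestrel↔Delta (Kestrel→Machine M7 1822 ops/s, Delta→Machine M6 379 ops/s) loses 2492.

Delta receives Machine M7.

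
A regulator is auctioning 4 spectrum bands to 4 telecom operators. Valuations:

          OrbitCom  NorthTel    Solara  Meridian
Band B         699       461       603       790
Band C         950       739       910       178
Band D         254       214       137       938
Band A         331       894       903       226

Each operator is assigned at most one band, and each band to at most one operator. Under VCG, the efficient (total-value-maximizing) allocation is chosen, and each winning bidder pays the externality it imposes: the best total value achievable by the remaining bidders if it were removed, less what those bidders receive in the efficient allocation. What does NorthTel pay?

NorthTel pays $244M.

Efficient allocation: OrbitCom→Band B ($699M), NorthTel→Band A ($894M), Solara→Band C ($910M), Meridian→Band D ($938M); total welfare W = $3441M.
NorthTel receives Band A at value $894M, so the others get W − 894 = $2547M.
Without NorthTel: best allocation of the remaining 3 bidders over all 4 bands is OrbitCom→Band C ($950M), Solara→Band A ($903M), Meridian→Band D ($938M), total $2791M.
VCG payment = (others' best without NorthTel) − (others' welfare with NorthTel) = 2791 − 2547 = $244M.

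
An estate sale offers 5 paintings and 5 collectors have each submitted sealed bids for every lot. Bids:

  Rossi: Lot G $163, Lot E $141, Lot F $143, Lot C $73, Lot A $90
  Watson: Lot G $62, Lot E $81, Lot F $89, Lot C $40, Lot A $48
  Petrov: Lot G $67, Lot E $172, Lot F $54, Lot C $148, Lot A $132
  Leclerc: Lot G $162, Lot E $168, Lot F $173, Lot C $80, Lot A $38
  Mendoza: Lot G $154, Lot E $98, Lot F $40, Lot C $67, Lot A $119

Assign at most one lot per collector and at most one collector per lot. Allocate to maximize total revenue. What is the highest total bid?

Maximum total: $687

Treat this as an assignment problem: match each collector to one lot.
Optimal: Rossi→Lot G ($163), Watson→Lot F ($89), Petrov→Lot C ($148), Leclerc→Lot E ($168), Mendoza→Lot A ($119) — total 163+89+148+168+119 = $687.
Next-best assignment: Rossi→Lot G, Watson→Lot E, Petrov→Lot C, Leclerc→Lot F, Mendoza→Lot A = $684.
Swapping Mendoza↔Watson (Mendoza→Lot F $40, Watson→Lot A $48) loses 120.
Checked against all permutations: $687 is optimal.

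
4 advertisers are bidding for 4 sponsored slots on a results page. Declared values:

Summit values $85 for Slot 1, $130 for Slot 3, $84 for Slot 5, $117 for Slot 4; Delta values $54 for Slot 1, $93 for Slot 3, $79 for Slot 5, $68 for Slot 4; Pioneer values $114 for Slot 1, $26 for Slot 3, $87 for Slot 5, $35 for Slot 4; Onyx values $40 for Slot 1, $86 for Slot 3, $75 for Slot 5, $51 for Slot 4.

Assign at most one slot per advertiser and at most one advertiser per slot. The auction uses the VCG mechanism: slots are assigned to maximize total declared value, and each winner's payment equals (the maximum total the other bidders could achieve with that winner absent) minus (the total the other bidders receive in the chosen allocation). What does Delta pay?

Delta pays $13.

Efficient allocation: Summit→Slot 4 ($117), Delta→Slot 3 ($93), Pioneer→Slot 1 ($114), Onyx→Slot 5 ($75); total welfare W = $399.
Delta receives Slot 3 at value $93, so the others get W − 93 = $306.
Without Delta: best allocation of the remaining 3 bidders over all 4 slots is Summit→Slot 3 ($130), Pioneer→Slot 1 ($114), Onyx→Slot 5 ($75), total $319.
VCG payment = (others' best without Delta) − (others' welfare with Delta) = 319 − 306 = $13.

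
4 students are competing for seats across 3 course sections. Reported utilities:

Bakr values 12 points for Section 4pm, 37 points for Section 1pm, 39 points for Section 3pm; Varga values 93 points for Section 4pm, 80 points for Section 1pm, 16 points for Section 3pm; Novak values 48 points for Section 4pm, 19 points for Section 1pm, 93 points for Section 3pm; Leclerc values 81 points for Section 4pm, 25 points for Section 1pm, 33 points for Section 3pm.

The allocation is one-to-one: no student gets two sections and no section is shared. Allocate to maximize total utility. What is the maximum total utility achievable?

Optimal: Leclerc→Section 4pm (81 points), Varga→Section 1pm (80 points), Novak→Section 3pm (93 points) — total 81+80+93 = 254 points.
Column-greedy (each section in turn goes to its best remaining student) gives 223 points, worse by 31.
Swapping Varga↔Novak (Varga→Section 3pm 16 points, Novak→Section 1pm 19 points) loses 138.

Max total: 254 points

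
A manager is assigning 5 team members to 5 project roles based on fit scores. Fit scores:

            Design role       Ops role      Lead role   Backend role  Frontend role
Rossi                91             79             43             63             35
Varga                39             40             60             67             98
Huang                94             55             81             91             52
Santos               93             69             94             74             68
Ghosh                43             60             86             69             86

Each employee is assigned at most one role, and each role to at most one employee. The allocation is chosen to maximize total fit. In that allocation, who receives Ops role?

This is the linear assignment problem.
Optimal: Rossi→Ops role (79 pts), Varga→Frontend role (98 pts), Huang→Backend role (91 pts), Santos→Design role (93 pts), Ghosh→Lead role (86 pts) — total 79+98+91+93+86 = 447 pts.
Row-greedy (each employee in turn takes its best remaining role) gives 434 pts, worse by 13.
Checked against all permutations: 447 pts is optimal.
Rossi's own top role is Design role (91 pts), but forcing Rossi→Design role and reassigning the rest optimally gives only 435 pts — worse by 12.

Rossi receives Ops role.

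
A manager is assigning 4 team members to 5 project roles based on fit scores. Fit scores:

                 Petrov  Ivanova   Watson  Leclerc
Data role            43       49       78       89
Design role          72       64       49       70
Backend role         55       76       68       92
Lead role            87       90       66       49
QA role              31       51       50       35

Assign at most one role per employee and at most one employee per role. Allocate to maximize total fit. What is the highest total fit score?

Maximum total: 332 pts

Treat this as an assignment problem: match each employee to one role.
Optimal: Petrov→Design role (72 pts), Ivanova→Lead role (90 pts), Watson→Data role (78 pts), Leclerc→Backend role (92 pts) — total 72+90+78+92 = 332 pts.
Row-greedy (each employee in turn takes its best remaining role) gives 311 pts, worse by 21.
Swapping Leclerc↔Petrov (Leclerc→Design role 70 pts, Petrov→Backend role 55 pts) loses 39.
Checked against all permutations: 332 pts is optimal.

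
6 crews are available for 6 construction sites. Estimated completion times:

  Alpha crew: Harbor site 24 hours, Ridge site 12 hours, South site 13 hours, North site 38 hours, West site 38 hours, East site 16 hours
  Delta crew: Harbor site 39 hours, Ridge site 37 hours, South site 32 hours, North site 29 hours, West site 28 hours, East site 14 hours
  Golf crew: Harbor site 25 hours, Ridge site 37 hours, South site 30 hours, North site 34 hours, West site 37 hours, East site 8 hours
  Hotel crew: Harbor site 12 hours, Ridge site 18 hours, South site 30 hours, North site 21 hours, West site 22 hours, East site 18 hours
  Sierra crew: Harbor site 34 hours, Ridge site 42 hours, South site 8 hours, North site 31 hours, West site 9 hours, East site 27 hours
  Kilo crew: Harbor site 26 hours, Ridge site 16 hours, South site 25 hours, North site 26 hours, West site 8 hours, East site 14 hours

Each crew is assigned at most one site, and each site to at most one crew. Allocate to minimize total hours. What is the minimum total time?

Optimal: Alpha crew→Ridge site (12 hours), Delta crew→North site (29 hours), Golf crew→East site (8 hours), Hotel crew→Harbor site (12 hours), Sierra crew→South site (8 hours), Kilo crew→West site (8 hours) — total 12+29+8+12+8+8 = 77 hours.
Row-greedy (each crew in turn takes its cheapest remaining site) gives 88 hours, worse by 11.
Swapping Alpha crew↔Sierra crew (Alpha crew→South site 13 hours, Sierra crew→Ridge site 42 hours) adds 35.

Minimum total: 77 hours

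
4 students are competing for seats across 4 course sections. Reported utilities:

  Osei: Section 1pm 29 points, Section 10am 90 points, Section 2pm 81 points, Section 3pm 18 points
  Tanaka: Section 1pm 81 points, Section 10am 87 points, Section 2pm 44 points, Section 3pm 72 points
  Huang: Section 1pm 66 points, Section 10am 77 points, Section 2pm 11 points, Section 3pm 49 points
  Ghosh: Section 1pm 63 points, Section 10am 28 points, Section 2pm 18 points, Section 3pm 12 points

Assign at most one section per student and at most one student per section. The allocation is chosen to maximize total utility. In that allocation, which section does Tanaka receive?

Tanaka receives Section 3pm.

Optimal: Osei→Section 2pm (81 points), Tanaka→Section 3pm (72 points), Huang→Section 10am (77 points), Ghosh→Section 1pm (63 points) — total 81+72+77+63 = 293 points.
Tanaka's own top section is Section 10am (87 points), but forcing Tanaka→Section 10am and reassigning the rest optimally gives only 280 points — worse by 13.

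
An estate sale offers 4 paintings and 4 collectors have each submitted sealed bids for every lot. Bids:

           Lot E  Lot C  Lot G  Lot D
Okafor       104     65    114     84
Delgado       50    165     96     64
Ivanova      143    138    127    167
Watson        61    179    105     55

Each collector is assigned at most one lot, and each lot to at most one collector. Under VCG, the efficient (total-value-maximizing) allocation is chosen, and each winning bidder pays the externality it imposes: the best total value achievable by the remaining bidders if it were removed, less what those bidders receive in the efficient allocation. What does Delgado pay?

Efficient allocation: Okafor→Lot E ($104), Delgado→Lot G ($96), Ivanova→Lot D ($167), Watson→Lot C ($179); total welfare W = $546.
Delgado receives Lot G at value $96, so the others get W − 96 = $450.
Without Delgado: best allocation of the remaining 3 bidders over all 4 lots is Okafor→Lot G ($114), Ivanova→Lot D ($167), Watson→Lot C ($179), total $460.
VCG payment = (others' best without Delgado) − (others' welfare with Delgado) = 460 − 450 = $10.

Delgado pays $10.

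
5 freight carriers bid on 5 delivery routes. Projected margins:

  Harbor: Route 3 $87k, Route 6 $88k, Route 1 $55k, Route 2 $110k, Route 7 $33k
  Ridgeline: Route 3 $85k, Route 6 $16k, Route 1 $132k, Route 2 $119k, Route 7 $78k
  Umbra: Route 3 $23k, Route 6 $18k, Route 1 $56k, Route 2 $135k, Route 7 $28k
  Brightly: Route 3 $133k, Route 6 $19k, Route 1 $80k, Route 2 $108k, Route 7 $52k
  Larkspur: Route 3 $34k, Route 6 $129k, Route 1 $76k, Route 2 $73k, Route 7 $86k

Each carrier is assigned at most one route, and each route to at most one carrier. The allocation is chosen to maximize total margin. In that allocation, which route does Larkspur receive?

Optimal: Harbor→Route 6 ($88k), Ridgeline→Route 1 ($132k), Umbra→Route 2 ($135k), Brightly→Route 3 ($133k), Larkspur→Route 7 ($86k) — total 88+132+135+133+86 = $574k.
Max-entry greedy (repeatedly take the single best remaining cell) gives $562k, worse by 12.
Every other assignment is strictly worse.
Larkspur's own top route is Route 6 ($129k), but forcing Larkspur→Route 6 and reassigning the rest optimally gives only $562k — worse by 12.

Larkspur receives Route 7.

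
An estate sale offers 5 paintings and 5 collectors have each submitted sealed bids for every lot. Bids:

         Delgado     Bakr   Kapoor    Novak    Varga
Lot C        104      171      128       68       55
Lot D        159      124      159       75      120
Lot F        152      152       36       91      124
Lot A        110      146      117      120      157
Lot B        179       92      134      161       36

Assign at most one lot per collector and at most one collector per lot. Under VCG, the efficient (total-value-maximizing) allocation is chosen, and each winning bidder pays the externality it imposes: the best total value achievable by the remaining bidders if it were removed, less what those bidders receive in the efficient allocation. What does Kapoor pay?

Efficient allocation: Delgado→Lot F ($152), Bakr→Lot C ($171), Kapoor→Lot D ($159), Novak→Lot B ($161), Varga→Lot A ($157); total welfare W = $800.
Kapoor receives Lot D at value $159, so the others get W − 159 = $641.
Without Kapoor: best allocation of the remaining 4 bidders over all 5 lots is Delgado→Lot D ($159), Bakr→Lot C ($171), Novak→Lot B ($161), Varga→Lot A ($157), total $648.
VCG payment = (others' best without Kapoor) − (others' welfare with Kapoor) = 648 − 641 = $7.

Kapoor pays $7.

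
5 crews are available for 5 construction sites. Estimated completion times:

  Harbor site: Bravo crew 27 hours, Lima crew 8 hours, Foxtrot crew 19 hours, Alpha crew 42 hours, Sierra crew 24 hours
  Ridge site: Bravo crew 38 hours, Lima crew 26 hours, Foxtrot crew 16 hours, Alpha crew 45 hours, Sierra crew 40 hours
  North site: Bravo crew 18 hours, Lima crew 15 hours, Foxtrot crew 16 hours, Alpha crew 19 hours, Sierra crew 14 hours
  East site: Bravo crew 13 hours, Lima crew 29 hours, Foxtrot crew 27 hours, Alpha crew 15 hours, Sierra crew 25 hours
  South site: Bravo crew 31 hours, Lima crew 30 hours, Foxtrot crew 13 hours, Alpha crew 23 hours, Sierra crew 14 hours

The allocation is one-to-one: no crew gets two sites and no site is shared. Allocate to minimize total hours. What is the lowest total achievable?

Optimal: Bravo crew→East site (13 hours), Lima crew→Harbor site (8 hours), Foxtrot crew→Ridge site (16 hours), Alpha crew→North site (19 hours), Sierra crew→South site (14 hours) — total 13+8+16+19+14 = 70 hours.
Row-greedy (each crew in turn takes its cheapest remaining site) gives 93 hours, worse by 23.

Min total: 70 hours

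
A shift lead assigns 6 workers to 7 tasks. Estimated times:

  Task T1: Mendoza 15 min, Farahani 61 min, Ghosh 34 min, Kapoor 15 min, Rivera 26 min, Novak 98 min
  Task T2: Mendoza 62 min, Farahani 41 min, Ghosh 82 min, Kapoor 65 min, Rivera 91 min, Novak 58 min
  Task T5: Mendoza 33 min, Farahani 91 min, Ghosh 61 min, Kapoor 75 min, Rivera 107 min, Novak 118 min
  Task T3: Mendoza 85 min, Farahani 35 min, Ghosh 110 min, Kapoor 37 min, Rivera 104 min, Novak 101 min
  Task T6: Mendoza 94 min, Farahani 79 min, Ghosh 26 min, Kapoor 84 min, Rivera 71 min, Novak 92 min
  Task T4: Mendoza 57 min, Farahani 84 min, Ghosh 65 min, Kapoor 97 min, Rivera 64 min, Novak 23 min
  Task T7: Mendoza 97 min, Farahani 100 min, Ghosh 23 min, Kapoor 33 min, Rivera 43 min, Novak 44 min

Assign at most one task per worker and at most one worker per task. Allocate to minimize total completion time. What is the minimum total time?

This is the linear assignment problem.
Optimal: Mendoza→Task T5 (33 min), Farahani→Task T3 (35 min), Ghosh→Task T6 (26 min), Kapoor→Task T1 (15 min), Rivera→Task T7 (43 min), Novak→Task T4 (23 min) — total 33+35+26+15+43+23 = 175 min.
Every other assignment is strictly worse.

Min total: 175 min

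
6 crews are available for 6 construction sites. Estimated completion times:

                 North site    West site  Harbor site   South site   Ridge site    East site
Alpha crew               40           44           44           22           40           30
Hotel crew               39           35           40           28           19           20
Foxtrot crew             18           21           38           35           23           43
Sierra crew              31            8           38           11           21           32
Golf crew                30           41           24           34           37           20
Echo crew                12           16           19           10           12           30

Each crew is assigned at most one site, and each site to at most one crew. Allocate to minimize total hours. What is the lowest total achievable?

Minimum total: 104 hours

Treat this as an assignment problem: match each crew to one site.
Optimal: Alpha crew→South site (22 hours), Hotel crew→East site (20 hours), Foxtrot crew→North site (18 hours), Sierra crew→West site (8 hours), Golf crew→Harbor site (24 hours), Echo crew→Ridge site (12 hours) — total 22+20+18+8+24+12 = 104 hours.
Row-greedy (each crew in turn takes its cheapest remaining site) gives 106 hours, worse by 2.
Next-best assignment: Alpha crew→South site, Hotel crew→Ridge site, Foxtrot crew→North site, Sierra crew→West site, Golf crew→East site, Echo crew→Harbor site = 106 hours.
Swapping Hotel crew↔Sierra crew (Hotel crew→West site 35 hours, Sierra crew→East site 32 hours) adds 39.
No other one-to-one assignment undercuts 104 hours.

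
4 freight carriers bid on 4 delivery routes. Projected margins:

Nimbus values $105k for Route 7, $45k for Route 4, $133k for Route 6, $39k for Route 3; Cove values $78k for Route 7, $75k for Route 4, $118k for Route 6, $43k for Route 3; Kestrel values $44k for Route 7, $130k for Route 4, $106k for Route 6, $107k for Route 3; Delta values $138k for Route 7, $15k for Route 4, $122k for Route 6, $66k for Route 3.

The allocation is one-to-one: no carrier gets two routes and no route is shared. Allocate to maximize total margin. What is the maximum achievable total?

Maximum total: $453k

Optimal: Nimbus→Route 6 ($133k), Cove→Route 4 ($75k), Kestrel→Route 3 ($107k), Delta→Route 7 ($138k) — total 133+75+107+138 = $453k.
Max-entry greedy (repeatedly take the single best remaining cell) gives $444k, worse by 9.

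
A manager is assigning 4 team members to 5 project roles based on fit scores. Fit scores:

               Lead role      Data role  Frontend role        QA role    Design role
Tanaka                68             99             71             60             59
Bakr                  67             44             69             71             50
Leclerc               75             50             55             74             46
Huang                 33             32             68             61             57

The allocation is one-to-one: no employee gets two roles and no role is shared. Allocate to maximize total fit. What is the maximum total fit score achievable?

Max total: 313 pts

Optimal: Tanaka→Data role (99 pts), Bakr→QA role (71 pts), Leclerc→Lead role (75 pts), Huang→Frontend role (68 pts) — total 99+71+75+68 = 313 pts.
Column-greedy (each role in turn goes to its best remaining employee) gives 304 pts, worse by 9.
Next-best assignment: Tanaka→Data role, Bakr→Lead role, Leclerc→QA role, Huang→Frontend role = 308 pts.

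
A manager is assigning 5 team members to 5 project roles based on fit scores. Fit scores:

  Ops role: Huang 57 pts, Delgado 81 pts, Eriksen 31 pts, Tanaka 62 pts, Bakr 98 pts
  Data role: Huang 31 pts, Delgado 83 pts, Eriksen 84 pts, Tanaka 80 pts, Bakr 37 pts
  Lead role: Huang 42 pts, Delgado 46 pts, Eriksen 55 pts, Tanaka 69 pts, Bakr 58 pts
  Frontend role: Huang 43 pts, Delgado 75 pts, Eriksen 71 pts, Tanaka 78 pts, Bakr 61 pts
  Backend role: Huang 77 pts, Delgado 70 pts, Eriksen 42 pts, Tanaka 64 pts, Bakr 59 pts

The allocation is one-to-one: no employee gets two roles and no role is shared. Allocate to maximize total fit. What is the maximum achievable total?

Treat this as an assignment problem: match each employee to one role.
Optimal: Huang→Backend role (77 pts), Delgado→Frontend role (75 pts), Eriksen→Data role (84 pts), Tanaka→Lead role (69 pts), Bakr→Ops role (98 pts) — total 77+75+84+69+98 = 403 pts.
Max-entry greedy (repeatedly take the single best remaining cell) gives 383 pts, worse by 20.
Next-best assignment: Huang→Backend role, Delgado→Data role, Eriksen→Frontend role, Tanaka→Lead role, Bakr→Ops role = 398 pts.
No other one-to-one assignment exceeds 403 pts.

Maximum total: 403 pts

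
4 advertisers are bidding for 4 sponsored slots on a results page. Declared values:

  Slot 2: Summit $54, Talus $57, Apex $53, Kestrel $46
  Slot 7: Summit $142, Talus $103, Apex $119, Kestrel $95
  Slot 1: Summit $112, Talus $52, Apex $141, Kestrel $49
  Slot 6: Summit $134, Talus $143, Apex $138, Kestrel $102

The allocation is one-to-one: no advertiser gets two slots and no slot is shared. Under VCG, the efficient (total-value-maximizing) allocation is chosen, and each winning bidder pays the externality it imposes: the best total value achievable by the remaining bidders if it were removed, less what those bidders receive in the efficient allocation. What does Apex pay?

Apex pays $19.

Efficient allocation: Summit→Slot 7 ($142), Talus→Slot 6 ($143), Apex→Slot 1 ($141), Kestrel→Slot 2 ($46); total welfare W = $472.
Apex receives Slot 1 at value $141, so the others get W − 141 = $331.
Without Apex: best allocation of the remaining 3 bidders over all 4 slots is Summit→Slot 1 ($112), Talus→Slot 6 ($143), Kestrel→Slot 7 ($95), total $350.
VCG payment = (others' best without Apex) − (others' welfare with Apex) = 350 − 331 = $19.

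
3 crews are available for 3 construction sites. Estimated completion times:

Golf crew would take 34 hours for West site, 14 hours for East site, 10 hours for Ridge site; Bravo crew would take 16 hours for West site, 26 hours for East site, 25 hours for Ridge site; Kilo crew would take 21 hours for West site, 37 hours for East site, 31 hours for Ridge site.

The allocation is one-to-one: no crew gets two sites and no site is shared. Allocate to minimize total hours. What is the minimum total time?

Min total: 57 hours

Optimal: Golf crew→Ridge site (10 hours), Bravo crew→East site (26 hours), Kilo crew→West site (21 hours) — total 10+26+21 = 57 hours.
Column-greedy (each site in turn goes to its cheapest remaining crew) gives 61 hours, worse by 4.
Next-best assignment: Golf crew→East site, Bravo crew→Ridge site, Kilo crew→West site = 60 hours.
Every other assignment is strictly worse.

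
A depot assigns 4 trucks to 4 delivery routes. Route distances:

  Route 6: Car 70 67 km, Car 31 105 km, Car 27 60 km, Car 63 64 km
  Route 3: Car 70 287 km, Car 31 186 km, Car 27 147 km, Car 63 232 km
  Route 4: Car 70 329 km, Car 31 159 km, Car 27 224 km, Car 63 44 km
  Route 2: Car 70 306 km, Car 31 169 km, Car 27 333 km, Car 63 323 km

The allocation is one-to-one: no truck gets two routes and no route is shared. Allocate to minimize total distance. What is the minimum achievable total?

Minimum total: 427 km

This is the linear assignment problem.
Optimal: Car 70→Route 6 (67 km), Car 31→Route 2 (169 km), Car 27→Route 3 (147 km), Car 63→Route 4 (44 km) — total 67+169+147+44 = 427 km.
Min-entry greedy (repeatedly take the single cheapest remaining cell) gives 560 km, worse by 133.
Swapping Car 27↔Car 63 (Car 27→Route 4 224 km, Car 63→Route 3 232 km) adds 265.
Every other assignment is strictly worse.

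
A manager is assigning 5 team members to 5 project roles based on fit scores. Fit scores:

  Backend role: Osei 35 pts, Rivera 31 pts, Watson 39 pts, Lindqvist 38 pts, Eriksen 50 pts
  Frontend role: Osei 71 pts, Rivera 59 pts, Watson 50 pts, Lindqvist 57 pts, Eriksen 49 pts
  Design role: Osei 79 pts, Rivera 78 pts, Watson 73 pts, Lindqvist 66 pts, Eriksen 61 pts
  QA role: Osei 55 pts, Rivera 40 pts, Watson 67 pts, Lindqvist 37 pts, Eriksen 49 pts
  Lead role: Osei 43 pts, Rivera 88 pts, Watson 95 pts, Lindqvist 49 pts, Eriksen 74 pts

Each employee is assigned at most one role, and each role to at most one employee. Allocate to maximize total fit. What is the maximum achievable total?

This is a one-to-one assignment (maximum-weight bipartite matching).
Optimal: Osei→Frontend role (71 pts), Rivera→Lead role (88 pts), Watson→QA role (67 pts), Lindqvist→Design role (66 pts), Eriksen→Backend role (50 pts) — total 71+88+67+66+50 = 342 pts.
Row-greedy (each employee in turn takes its best remaining role) gives 341 pts, worse by 1.
Next-best assignment: Osei→Design role, Rivera→Lead role, Watson→QA role, Lindqvist→Frontend role, Eriksen→Backend role = 341 pts.
No other one-to-one assignment exceeds 342 pts.

Max total: 342 pts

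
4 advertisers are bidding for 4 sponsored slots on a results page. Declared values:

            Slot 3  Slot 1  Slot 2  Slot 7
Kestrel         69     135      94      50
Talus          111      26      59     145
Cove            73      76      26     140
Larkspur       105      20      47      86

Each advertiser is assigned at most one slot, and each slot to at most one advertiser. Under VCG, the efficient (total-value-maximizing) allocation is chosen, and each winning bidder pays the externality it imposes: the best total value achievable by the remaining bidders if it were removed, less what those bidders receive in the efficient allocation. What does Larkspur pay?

Larkspur pays $52.

Efficient allocation: Kestrel→Slot 1 ($135), Talus→Slot 2 ($59), Cove→Slot 7 ($140), Larkspur→Slot 3 ($105); total welfare W = $439.
Larkspur receives Slot 3 at value $105, so the others get W − 105 = $334.
Without Larkspur: best allocation of the remaining 3 bidders over all 4 slots is Kestrel→Slot 1 ($135), Talus→Slot 3 ($111), Cove→Slot 7 ($140), total $386.
VCG payment = (others' best without Larkspur) − (others' welfare with Larkspur) = 386 − 334 = $52.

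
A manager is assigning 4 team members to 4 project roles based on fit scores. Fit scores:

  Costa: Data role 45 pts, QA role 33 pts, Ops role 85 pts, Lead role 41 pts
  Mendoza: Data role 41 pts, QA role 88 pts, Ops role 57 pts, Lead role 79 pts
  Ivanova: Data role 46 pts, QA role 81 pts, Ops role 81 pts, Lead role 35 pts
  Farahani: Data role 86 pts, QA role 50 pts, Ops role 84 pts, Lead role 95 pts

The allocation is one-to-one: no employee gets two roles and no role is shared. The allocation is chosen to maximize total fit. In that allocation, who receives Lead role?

This is a one-to-one assignment (maximum-weight bipartite matching).
Optimal: Costa→Ops role (85 pts), Mendoza→Lead role (79 pts), Ivanova→QA role (81 pts), Farahani→Data role (86 pts) — total 85+79+81+86 = 331 pts.
Column-greedy (each role in turn goes to its best remaining employee) gives 294 pts, worse by 37.
Every other assignment is strictly worse.
Mendoza's own top role is QA role (88 pts), but forcing Mendoza→QA role and reassigning the rest optimally gives only 314 pts — worse by 17.

Mendoza receives Lead role.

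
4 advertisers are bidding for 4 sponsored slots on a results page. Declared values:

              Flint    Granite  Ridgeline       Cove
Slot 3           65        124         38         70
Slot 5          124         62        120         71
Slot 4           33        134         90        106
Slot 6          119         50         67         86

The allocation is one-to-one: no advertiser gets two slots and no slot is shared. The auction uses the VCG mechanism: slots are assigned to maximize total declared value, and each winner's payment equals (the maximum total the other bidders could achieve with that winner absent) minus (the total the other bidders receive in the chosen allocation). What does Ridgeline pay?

Efficient allocation: Flint→Slot 6 ($119), Granite→Slot 3 ($124), Ridgeline→Slot 5 ($120), Cove→Slot 4 ($106); total welfare W = $469.
Ridgeline receives Slot 5 at value $120, so the others get W − 120 = $349.
Without Ridgeline: best allocation of the remaining 3 bidders over all 4 slots is Flint→Slot 5 ($124), Granite→Slot 3 ($124), Cove→Slot 4 ($106), total $354.
VCG payment = (others' best without Ridgeline) − (others' welfare with Ridgeline) = 354 − 349 = $5.

Ridgeline pays $5.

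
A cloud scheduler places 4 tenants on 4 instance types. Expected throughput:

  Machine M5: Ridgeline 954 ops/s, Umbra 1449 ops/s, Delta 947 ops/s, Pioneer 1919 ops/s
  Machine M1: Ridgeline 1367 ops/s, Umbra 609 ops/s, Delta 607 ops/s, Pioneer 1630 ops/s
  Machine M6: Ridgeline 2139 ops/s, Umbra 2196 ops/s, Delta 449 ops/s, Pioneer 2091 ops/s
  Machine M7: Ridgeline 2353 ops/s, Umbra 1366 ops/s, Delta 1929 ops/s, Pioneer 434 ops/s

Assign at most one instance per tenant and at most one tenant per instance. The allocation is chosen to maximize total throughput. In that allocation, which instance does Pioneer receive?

Pioneer receives Machine M5.

Optimal: Ridgeline→Machine M1 (1367 ops/s), Umbra→Machine M6 (2196 ops/s), Delta→Machine M7 (1929 ops/s), Pioneer→Machine M5 (1919 ops/s) — total 1367+2196+1929+1919 = 7411 ops/s.
Max-entry greedy (repeatedly take the single best remaining cell) gives 7075 ops/s, worse by 336.
Swapping Delta↔Umbra (Delta→Machine M6 449 ops/s, Umbra→Machine M7 1366 ops/s) loses 2310.
Pioneer's own top instance is Machine M6 (2091 ops/s), but forcing Pioneer→Machine M6 and reassigning the rest optimally gives only 6836 ops/s — worse by 575.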